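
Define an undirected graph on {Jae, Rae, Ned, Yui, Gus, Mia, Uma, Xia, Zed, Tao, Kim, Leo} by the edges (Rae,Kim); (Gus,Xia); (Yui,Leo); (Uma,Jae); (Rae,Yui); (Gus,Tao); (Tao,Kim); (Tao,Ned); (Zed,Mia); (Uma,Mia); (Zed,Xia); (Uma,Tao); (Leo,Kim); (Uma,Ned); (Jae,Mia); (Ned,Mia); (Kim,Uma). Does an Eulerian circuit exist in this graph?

No

Degrees: Jae:2, Rae:2, Ned:3, Yui:2, Gus:2, Mia:4, Uma:5, Xia:2, Zed:2, Tao:4, Kim:4, Leo:2
Ned, Uma have odd degree; an Eulerian circuit needs every degree to be even, so none exists.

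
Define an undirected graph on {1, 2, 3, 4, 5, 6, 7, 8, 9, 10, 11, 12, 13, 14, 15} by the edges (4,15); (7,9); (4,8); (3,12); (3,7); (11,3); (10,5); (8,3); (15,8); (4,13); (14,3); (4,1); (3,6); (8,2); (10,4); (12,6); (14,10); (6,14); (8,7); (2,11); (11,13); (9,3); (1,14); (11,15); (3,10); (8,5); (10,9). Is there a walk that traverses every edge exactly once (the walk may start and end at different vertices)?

No

Degrees: 1:2, 2:2, 3:8, 4:5, 5:2, 6:3, 7:3, 8:6, 9:3, 10:5, 11:4, 12:2, 13:2, 14:4, 15:3
Odd-degree vertices: 4, 6, 7, 9, 10, 15 (6 total).
An Eulerian trail requires 0 or 2 odd-degree vertices; here there are 6.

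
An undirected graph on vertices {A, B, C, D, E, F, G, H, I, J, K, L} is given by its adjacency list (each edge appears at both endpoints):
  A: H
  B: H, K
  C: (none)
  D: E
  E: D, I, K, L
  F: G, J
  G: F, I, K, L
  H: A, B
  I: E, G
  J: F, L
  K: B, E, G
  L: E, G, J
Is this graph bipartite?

Color {C, D, F, H, I, K, L} black and {A, B, E, G, J} white. No edge joins two same-colored vertices, so the graph is bipartite.

Yes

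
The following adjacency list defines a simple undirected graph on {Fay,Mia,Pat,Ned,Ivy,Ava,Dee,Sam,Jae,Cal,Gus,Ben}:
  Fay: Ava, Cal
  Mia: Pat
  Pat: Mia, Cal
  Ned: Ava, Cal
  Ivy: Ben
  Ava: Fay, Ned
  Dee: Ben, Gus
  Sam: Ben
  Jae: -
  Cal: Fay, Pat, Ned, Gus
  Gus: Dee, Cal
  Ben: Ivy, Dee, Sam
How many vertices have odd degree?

Degrees: Fay:2, Mia:1, Pat:2, Ned:2, Ivy:1, Ava:2, Dee:2, Sam:1, Jae:0, Cal:4, Gus:2, Ben:3
Odd-degree vertices: Mia, Ivy, Sam, Ben.

4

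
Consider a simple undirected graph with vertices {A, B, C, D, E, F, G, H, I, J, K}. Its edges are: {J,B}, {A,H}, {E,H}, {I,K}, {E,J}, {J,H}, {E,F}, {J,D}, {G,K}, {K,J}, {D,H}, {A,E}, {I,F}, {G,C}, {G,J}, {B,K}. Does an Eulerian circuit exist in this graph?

No

Degrees: A:2, B:2, C:1, D:2, E:4, F:2, G:3, H:4, I:2, J:6, K:4
C, G have odd degree; an Eulerian circuit needs every degree to be even, so none exists.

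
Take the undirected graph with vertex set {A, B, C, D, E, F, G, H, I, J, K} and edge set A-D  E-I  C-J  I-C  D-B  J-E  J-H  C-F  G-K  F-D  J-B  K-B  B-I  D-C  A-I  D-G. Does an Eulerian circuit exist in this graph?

Degrees: A:2, B:4, C:4, D:5, E:2, F:2, G:2, H:1, I:4, J:4, K:2
Vertices with odd degree: D, H. An Eulerian circuit requires all degrees even.

No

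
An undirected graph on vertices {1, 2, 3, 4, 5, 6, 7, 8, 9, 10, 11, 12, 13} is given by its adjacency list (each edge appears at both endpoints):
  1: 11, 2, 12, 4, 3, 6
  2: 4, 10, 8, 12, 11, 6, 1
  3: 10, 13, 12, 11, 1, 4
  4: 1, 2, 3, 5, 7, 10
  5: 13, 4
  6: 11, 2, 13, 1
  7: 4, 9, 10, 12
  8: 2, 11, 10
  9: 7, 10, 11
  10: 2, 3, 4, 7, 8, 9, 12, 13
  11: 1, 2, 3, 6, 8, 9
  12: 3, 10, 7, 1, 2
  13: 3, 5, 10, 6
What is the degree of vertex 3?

6

Neighbors of 3: 1, 4, 10, 11, 12, 13.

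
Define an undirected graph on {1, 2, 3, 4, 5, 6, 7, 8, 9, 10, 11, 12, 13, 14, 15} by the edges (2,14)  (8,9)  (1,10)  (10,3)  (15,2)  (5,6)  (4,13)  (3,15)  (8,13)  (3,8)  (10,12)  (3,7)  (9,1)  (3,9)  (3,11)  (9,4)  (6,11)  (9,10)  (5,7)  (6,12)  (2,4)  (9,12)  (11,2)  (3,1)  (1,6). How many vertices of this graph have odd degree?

Degrees: 1:4, 2:4, 3:7, 4:3, 5:2, 6:4, 7:2, 8:3, 9:6, 10:4, 11:3, 12:3, 13:2, 14:1, 15:2
Odd-degree vertices: 3, 4, 8, 11, 12, 14.

6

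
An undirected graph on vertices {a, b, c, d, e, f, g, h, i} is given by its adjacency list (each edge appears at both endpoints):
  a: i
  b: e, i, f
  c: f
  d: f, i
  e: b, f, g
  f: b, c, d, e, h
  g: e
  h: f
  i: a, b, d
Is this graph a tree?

|V| = 9, |E| = 10.
A tree on 9 vertices has exactly 8 edges; this graph has 10, so it contains a cycle and is not a tree.

No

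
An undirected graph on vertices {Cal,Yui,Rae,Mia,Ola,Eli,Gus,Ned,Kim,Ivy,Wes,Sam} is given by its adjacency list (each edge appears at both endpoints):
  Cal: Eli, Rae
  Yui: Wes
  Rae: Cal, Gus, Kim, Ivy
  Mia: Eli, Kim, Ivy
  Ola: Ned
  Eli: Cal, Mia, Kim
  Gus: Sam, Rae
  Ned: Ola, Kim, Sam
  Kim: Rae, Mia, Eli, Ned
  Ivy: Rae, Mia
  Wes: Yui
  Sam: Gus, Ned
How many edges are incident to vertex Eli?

3

Neighbors of Eli: Cal, Mia, Kim.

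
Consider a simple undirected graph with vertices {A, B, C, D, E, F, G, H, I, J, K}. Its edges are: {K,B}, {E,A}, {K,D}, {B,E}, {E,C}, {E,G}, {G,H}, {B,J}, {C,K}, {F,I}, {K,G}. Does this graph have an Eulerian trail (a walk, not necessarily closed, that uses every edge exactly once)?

No

Degrees: A:1, B:3, C:2, D:1, E:4, F:1, G:3, H:1, I:1, J:1, K:4
Odd-degree vertices: A, B, D, F, G, H, I, J (8 total).
An Eulerian trail requires 0 or 2 odd-degree vertices; here there are 8.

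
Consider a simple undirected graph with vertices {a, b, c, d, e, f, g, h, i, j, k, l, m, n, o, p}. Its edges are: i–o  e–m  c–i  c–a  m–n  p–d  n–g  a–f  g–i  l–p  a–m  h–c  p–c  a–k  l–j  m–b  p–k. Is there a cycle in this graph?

Yes

The graph has 16 vertices, 17 edges, and 1 connected component.
Since 17 > 16 - 1, a cycle must exist; for instance a-c-p-k-a.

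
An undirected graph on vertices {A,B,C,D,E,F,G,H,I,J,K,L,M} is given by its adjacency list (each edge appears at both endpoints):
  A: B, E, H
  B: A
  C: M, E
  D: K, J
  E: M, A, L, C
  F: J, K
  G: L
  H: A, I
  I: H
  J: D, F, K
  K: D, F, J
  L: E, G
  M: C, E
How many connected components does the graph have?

Component: {D, F, J, K}
Component: {A, B, C, E, G, H, I, L, M}

2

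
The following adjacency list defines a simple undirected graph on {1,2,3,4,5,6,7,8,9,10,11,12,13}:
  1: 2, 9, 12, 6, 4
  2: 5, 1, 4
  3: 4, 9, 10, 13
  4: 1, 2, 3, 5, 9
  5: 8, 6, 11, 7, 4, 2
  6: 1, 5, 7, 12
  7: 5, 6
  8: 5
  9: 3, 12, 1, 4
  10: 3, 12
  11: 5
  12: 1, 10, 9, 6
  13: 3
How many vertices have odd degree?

6

Degrees: 1:5, 2:3, 3:4, 4:5, 5:6, 6:4, 7:2, 8:1, 9:4, 10:2, 11:1, 12:4, 13:1
Odd-degree vertices: 1, 2, 4, 8, 11, 13.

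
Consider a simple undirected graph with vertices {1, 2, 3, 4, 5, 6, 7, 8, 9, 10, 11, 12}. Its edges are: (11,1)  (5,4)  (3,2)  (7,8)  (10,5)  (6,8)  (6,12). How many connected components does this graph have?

Component: {9}
Component: {1, 11}
Component: {2, 3}
Component: {4, 5, 10}
Component: {6, 7, 8, 12}

5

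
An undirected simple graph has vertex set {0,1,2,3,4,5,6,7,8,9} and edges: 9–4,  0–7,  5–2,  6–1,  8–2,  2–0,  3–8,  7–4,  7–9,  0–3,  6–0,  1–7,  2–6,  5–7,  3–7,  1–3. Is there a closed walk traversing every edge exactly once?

Degrees: 0:4, 1:3, 2:4, 3:4, 4:2, 5:2, 6:3, 7:6, 8:2, 9:2
1, 6 have odd degree; an Eulerian circuit needs every degree to be even, so none exists.

No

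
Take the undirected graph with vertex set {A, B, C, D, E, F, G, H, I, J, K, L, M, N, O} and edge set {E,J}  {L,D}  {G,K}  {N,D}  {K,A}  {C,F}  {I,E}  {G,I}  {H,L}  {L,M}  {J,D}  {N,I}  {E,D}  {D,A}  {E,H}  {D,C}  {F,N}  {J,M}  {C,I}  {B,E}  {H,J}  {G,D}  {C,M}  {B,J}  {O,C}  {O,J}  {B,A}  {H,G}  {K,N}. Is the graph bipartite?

The cycle B-E-J-B has length 3, which is odd, so the graph is not bipartite.

No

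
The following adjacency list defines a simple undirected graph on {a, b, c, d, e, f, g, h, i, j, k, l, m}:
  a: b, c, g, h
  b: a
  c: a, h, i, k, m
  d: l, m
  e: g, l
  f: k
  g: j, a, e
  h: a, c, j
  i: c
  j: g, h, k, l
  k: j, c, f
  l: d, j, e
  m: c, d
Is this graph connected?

Yes

A breadth-first search from a visits a, c, b, h, g, k, m, i, j, e, f, d, l — all 13 vertices — so the graph is connected.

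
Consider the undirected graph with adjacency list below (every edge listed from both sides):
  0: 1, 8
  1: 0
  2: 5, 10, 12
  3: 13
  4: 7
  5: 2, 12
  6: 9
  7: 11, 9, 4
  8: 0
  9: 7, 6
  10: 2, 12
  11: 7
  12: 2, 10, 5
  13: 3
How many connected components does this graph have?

Component: {3, 13}
Component: {0, 1, 8}
Component: {2, 5, 10, 12}
Component: {4, 6, 7, 9, 11}

4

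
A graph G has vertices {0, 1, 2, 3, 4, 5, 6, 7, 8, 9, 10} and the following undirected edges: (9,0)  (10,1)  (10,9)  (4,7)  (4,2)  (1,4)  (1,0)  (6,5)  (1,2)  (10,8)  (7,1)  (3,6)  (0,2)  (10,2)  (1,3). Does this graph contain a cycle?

Yes

The graph has 11 vertices, 15 edges, and 1 connected component.
Since 15 > 11 - 1, a cycle must exist; for instance 0-1-10-9-0.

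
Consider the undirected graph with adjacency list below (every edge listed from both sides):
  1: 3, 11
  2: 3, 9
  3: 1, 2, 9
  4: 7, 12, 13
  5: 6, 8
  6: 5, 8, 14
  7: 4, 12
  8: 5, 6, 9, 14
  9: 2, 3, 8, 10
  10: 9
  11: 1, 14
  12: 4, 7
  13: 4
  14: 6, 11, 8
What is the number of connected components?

Component: {4, 7, 12, 13}
Component: {1, 2, 3, 5, 6, 8, 9, 10, 11, 14}

2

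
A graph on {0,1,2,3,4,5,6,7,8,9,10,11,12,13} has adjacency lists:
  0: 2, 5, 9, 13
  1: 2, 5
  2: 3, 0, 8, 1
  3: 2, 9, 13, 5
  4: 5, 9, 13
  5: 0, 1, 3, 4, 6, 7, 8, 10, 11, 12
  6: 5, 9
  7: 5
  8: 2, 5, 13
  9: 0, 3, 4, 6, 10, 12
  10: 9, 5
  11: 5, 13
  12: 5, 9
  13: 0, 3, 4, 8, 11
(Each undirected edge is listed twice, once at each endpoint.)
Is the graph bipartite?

Yes

Color {2, 5, 9, 13} black and {0, 1, 3, 4, 6, 7, 8, 10, 11, 12} white. No edge joins two same-colored vertices, so the graph is bipartite.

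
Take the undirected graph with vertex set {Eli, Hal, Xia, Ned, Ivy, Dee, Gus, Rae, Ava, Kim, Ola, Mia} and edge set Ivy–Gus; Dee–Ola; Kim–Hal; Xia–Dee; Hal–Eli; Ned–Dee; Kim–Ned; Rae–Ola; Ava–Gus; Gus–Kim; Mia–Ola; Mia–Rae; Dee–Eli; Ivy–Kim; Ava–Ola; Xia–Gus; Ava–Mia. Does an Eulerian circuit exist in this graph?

Degrees: Eli:2, Hal:2, Xia:2, Ned:2, Ivy:2, Dee:4, Gus:4, Rae:2, Ava:3, Kim:4, Ola:4, Mia:3
Ava, Mia have odd degree; an Eulerian circuit needs every degree to be even, so none exists.

No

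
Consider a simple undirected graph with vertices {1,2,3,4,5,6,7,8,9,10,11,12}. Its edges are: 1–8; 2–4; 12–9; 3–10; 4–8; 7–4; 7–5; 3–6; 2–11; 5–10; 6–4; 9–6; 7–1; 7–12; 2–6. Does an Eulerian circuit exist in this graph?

Degrees: 1:2, 2:3, 3:2, 4:4, 5:2, 6:4, 7:4, 8:2, 9:2, 10:2, 11:1, 12:2
2, 11 have odd degree; an Eulerian circuit needs every degree to be even, so none exists.

No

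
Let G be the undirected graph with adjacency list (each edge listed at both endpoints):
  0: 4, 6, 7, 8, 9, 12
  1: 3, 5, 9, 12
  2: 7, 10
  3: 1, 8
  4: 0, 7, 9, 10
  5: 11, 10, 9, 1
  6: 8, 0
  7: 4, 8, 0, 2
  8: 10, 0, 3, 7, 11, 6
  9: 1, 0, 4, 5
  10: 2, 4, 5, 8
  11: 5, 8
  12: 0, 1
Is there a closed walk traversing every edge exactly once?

Degrees: 0:6, 1:4, 2:2, 3:2, 4:4, 5:4, 6:2, 7:4, 8:6, 9:4, 10:4, 11:2, 12:2
Every vertex has even degree and the edges form a single connected piece, so an Eulerian circuit exists.

Yes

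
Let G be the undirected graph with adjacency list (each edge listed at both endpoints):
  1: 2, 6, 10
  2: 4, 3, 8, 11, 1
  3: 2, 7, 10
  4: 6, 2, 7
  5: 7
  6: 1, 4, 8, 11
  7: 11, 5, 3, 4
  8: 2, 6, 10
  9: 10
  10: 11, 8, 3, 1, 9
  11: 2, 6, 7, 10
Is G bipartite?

Yes

A valid 2-coloring puts {2, 6, 7, 10} on one side and {1, 3, 4, 5, 8, 9, 11} on the other; every edge crosses between the two sides.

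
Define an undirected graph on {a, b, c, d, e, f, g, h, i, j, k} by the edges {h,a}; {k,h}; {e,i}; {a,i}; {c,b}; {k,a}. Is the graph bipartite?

h-a-k-h is an odd cycle (length 3), and a bipartite graph can contain only even cycles.

No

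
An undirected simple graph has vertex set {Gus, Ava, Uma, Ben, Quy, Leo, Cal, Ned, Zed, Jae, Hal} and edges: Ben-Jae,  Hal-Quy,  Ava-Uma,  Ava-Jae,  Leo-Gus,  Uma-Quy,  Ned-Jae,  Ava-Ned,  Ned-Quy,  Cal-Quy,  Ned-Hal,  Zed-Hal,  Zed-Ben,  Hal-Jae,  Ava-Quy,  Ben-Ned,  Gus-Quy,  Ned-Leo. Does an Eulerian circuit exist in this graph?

No

Degrees: Gus:2, Ava:4, Uma:2, Ben:3, Quy:6, Leo:2, Cal:1, Ned:6, Zed:2, Jae:4, Hal:4
Vertices with odd degree: Ben, Cal. An Eulerian circuit requires all degrees even.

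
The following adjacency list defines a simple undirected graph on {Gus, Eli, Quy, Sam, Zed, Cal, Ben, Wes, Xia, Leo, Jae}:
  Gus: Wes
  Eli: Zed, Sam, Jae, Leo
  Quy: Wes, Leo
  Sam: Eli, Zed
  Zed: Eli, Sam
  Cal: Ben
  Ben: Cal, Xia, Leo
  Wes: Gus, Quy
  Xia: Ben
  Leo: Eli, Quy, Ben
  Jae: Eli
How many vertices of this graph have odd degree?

Degrees: Gus:1, Eli:4, Quy:2, Sam:2, Zed:2, Cal:1, Ben:3, Wes:2, Xia:1, Leo:3, Jae:1
Odd-degree vertices: Gus, Cal, Ben, Xia, Leo, Jae.

6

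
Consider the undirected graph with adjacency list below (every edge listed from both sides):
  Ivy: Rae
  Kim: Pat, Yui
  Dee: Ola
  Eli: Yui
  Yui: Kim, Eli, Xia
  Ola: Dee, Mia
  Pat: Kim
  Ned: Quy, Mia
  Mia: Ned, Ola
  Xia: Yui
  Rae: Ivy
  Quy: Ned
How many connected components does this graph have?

Component: {Ivy, Rae}
Component: {Kim, Eli, Yui, Pat, Xia}
Component: {Dee, Ola, Ned, Mia, Quy}

3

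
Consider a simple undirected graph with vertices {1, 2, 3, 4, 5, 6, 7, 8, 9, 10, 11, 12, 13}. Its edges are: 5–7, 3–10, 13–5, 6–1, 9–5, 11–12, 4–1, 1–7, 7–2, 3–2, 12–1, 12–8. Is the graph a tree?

|V| = 13, |E| = 12.
It is connected with exactly 12 edges, hence acyclic — it is a tree.

Yes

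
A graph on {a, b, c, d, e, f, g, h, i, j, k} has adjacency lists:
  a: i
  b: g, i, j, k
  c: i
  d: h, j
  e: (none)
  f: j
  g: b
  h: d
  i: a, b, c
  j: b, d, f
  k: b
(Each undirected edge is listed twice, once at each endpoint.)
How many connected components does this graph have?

Component: {e}
Component: {a, b, c, d, f, g, h, i, j, k}

2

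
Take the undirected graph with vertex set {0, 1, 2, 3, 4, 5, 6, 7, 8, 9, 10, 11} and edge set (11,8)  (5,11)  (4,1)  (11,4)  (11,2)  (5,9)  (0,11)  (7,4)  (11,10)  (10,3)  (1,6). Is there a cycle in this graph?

No

|V| = 12, |E| = 11, number of components = 1.
A forest on 12 vertices with 1 component has exactly 11 edges, which matches — so no cycle.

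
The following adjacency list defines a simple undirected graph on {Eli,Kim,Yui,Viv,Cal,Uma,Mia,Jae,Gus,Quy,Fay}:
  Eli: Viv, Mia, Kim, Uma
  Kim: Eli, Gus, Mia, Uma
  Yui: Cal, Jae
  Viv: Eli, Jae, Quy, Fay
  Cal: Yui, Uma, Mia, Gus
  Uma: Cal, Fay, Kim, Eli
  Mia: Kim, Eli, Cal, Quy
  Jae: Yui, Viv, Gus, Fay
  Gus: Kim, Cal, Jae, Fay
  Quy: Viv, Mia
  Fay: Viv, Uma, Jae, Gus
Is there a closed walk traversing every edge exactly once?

Degrees: Eli:4, Kim:4, Yui:2, Viv:4, Cal:4, Uma:4, Mia:4, Jae:4, Gus:4, Quy:2, Fay:4
All degrees are even and the non-isolated vertices are connected — an Eulerian circuit exists.

Yes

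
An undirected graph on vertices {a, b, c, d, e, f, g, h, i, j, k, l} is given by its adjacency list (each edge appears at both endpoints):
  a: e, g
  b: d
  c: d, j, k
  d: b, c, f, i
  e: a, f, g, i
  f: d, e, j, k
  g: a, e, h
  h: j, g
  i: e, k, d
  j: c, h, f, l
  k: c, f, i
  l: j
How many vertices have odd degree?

Degrees: a:2, b:1, c:3, d:4, e:4, f:4, g:3, h:2, i:3, j:4, k:3, l:1
Odd-degree vertices: b, c, g, i, k, l.

6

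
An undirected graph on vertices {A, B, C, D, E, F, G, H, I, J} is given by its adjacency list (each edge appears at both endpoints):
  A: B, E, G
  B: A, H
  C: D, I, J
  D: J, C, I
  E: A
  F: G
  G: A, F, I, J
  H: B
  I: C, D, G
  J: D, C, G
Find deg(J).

Neighbors of J: C, D, G.

3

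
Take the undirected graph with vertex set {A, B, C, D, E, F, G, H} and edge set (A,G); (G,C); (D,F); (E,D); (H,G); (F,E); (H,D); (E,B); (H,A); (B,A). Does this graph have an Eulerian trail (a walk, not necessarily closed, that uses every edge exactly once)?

No

Degrees: A:3, B:2, C:1, D:3, E:3, F:2, G:3, H:3
Odd-degree vertices: A, C, D, E, G, H (6 total).
With 6 odd-degree vertices (more than two), no single trail can use every edge.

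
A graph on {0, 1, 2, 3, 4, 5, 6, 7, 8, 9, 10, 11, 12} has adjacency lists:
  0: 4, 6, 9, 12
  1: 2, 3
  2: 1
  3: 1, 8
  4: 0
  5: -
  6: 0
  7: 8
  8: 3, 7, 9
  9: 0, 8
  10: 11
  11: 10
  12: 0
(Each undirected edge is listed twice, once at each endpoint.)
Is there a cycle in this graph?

The graph has 13 vertices, 10 edges, and 3 connected components.
Since 10 = 13 - 3, the graph is a forest and contains no cycle.

No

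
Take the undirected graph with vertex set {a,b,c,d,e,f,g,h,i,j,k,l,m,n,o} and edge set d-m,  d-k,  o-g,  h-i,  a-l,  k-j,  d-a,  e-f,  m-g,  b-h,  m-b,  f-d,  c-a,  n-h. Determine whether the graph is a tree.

|V| = 15, |E| = 14.
Connected and |E| = |V| - 1, which characterizes a tree.

Yes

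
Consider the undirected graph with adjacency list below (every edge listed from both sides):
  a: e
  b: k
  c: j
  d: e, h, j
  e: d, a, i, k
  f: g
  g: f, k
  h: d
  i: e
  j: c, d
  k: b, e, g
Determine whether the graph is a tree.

|V| = 11, |E| = 10.
It is connected with exactly 10 edges, hence acyclic — it is a tree.

Yes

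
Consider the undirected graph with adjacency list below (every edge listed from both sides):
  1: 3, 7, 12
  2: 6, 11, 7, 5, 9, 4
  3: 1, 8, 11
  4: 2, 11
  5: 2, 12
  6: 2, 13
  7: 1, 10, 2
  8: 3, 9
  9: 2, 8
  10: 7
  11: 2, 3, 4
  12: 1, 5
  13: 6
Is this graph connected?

Yes

Starting from 1 and exploring outward reaches every vertex (1, 12, 3, 7, 5, 11, 8, 2, 10, 4, 9, 6, 13); the graph is connected.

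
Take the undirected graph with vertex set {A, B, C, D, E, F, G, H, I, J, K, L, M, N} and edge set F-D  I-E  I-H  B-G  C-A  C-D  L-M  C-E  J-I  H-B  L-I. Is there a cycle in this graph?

No

|V| = 14, |E| = 11, number of components = 3.
A forest on 14 vertices with 3 components has exactly 11 edges, which matches — so no cycle.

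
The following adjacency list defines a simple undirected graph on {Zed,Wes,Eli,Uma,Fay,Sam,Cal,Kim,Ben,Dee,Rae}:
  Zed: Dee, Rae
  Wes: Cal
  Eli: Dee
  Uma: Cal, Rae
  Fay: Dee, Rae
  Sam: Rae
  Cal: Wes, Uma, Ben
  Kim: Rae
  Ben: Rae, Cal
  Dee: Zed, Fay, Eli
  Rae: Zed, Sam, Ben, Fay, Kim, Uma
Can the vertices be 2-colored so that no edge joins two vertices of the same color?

A valid 2-coloring puts {Cal, Dee, Rae} on one side and {Zed, Wes, Eli, Uma, Fay, Sam, Kim, Ben} on the other; every edge crosses between the two sides.

Yes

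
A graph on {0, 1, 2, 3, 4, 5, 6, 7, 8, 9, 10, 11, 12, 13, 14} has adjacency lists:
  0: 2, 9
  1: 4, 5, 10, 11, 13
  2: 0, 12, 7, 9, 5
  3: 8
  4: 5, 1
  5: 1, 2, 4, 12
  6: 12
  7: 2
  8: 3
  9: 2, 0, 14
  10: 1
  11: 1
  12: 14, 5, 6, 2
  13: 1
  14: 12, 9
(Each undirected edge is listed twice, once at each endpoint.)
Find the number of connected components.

Component: {3, 8}
Component: {0, 1, 2, 4, 5, 6, 7, 9, 10, 11, 12, 13, 14}

2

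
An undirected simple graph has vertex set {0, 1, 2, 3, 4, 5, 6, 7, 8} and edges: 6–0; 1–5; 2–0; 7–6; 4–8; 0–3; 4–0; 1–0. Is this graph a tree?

Yes

|V| = 9, |E| = 8.
Connected and |E| = |V| - 1, which characterizes a tree.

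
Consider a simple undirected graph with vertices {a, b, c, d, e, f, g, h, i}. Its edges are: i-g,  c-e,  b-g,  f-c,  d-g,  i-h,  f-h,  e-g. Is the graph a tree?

No

The graph has 9 vertices and 8 edges.
It is not connected, so it is not a tree.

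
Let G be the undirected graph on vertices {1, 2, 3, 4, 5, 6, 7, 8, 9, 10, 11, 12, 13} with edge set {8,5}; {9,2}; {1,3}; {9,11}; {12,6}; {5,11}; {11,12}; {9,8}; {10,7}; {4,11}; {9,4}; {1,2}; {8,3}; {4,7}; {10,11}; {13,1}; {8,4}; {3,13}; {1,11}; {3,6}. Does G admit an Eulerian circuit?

Yes

Degrees: 1:4, 2:2, 3:4, 4:4, 5:2, 6:2, 7:2, 8:4, 9:4, 10:2, 11:6, 12:2, 13:2
Every vertex has even degree and the edges form a single connected piece, so an Eulerian circuit exists.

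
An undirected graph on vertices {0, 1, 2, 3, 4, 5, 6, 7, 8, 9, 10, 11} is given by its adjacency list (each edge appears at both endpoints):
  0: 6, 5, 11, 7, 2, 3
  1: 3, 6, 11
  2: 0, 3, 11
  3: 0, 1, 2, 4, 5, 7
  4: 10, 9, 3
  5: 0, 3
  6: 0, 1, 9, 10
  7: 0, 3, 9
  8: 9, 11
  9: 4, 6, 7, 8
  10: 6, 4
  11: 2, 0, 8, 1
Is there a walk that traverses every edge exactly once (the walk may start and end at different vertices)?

Degrees: 0:6, 1:3, 2:3, 3:6, 4:3, 5:2, 6:4, 7:3, 8:2, 9:4, 10:2, 11:4
Odd-degree vertices: 1, 2, 4, 7 (4 total).
With 4 odd-degree vertices (more than two), no single trail can use every edge.

No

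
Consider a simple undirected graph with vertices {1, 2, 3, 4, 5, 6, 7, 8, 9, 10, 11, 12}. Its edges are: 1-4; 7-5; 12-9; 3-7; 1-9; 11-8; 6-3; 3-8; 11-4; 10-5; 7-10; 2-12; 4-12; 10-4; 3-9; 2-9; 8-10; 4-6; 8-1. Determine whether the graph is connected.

Starting from 1 and exploring outward reaches every vertex (1, 8, 4, 9, 3, 11, 10, 12, 6, 2, 7, 5); the graph is connected.

Yes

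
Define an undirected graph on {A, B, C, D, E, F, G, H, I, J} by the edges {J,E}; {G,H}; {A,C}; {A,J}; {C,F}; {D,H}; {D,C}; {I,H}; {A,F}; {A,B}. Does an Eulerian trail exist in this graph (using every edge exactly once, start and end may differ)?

No

Degrees: A:4, B:1, C:3, D:2, E:1, F:2, G:1, H:3, I:1, J:2
Odd-degree vertices: B, C, E, G, H, I (6 total).
An Eulerian trail requires 0 or 2 odd-degree vertices; here there are 6.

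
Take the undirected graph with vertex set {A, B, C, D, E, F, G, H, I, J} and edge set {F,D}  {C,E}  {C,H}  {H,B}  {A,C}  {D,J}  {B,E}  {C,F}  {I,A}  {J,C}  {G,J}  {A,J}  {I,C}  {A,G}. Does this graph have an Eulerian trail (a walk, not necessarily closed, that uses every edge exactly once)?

Yes

Degrees: A:4, B:2, C:6, D:2, E:2, F:2, G:2, H:2, I:2, J:4
Odd-degree vertices: none (0 total).
With 0 odd-degree vertices and all edges in one connected piece, an Eulerian trail exists.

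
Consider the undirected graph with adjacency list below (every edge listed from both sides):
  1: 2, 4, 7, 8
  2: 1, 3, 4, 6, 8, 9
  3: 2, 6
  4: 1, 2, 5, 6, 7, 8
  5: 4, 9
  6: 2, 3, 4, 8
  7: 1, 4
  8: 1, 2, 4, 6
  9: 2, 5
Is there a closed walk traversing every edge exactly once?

Degrees: 1:4, 2:6, 3:2, 4:6, 5:2, 6:4, 7:2, 8:4, 9:2
Every vertex has even degree and the edges form a single connected piece, so an Eulerian circuit exists.

Yes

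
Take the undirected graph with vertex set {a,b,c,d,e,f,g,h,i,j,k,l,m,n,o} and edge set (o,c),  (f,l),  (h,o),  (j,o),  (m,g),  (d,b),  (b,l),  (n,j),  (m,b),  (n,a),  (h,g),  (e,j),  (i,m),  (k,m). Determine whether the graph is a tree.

|V| = 15, |E| = 14.
Connected and |E| = |V| - 1, which characterizes a tree.

Yes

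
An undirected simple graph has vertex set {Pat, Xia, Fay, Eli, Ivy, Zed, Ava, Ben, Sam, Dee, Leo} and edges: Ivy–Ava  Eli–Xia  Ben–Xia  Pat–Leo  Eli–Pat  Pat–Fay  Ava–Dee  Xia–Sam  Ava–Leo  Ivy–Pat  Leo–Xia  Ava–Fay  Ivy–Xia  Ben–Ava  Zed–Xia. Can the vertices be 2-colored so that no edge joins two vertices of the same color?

Yes

A valid 2-coloring puts {Fay, Eli, Ivy, Zed, Ben, Sam, Dee, Leo} on one side and {Pat, Xia, Ava} on the other; every edge crosses between the two sides.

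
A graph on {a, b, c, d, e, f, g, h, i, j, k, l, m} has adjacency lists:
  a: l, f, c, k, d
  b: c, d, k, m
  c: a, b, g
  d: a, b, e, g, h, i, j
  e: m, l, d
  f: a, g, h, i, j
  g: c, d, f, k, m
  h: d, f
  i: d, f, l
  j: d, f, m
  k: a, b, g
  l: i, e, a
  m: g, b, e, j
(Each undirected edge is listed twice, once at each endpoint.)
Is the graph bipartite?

A valid 2-coloring puts {c, d, f, k, l, m} on one side and {a, b, e, g, h, i, j} on the other; every edge crosses between the two sides.

Yes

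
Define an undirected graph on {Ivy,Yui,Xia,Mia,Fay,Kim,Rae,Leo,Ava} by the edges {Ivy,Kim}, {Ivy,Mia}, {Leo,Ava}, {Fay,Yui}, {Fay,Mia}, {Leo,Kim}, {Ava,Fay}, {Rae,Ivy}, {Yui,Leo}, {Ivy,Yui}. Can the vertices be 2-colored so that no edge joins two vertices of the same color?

Yes

Partition the vertices as {Yui, Xia, Mia, Kim, Rae, Ava} vs {Ivy, Fay, Leo}. Each listed edge has one endpoint in each part, so the graph is bipartite.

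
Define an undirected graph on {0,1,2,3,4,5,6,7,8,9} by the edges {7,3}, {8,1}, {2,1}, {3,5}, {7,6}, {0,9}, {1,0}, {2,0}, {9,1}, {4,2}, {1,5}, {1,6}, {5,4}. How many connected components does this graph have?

1

Component: {0, 1, 2, 3, 4, 5, 6, 7, 8, 9}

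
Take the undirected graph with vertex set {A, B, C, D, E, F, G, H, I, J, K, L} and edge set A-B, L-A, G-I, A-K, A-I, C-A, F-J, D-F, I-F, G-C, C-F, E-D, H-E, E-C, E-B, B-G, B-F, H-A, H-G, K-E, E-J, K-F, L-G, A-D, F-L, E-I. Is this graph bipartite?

Yes

Partition the vertices as {B, C, D, H, I, J, K, L} vs {A, E, F, G}. Each listed edge has one endpoint in each part, so the graph is bipartite.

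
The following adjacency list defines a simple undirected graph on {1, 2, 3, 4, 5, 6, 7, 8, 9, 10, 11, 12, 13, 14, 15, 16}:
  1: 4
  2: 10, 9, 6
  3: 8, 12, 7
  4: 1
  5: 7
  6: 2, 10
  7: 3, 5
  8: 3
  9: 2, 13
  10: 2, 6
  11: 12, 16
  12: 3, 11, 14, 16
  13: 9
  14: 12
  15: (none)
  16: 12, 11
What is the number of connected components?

Component: {15}
Component: {1, 4}
Component: {2, 6, 9, 10, 13}
Component: {3, 5, 7, 8, 11, 12, 14, 16}

4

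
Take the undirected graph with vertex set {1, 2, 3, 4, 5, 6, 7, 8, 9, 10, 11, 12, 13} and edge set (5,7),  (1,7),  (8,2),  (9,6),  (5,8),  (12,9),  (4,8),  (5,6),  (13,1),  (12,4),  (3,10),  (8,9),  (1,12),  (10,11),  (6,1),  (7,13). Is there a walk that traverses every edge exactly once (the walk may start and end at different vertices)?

No

Degrees: 1:4, 2:1, 3:1, 4:2, 5:3, 6:3, 7:3, 8:4, 9:3, 10:2, 11:1, 12:3, 13:2
Odd-degree vertices: 2, 3, 5, 6, 7, 9, 11, 12 (8 total).
With 8 odd-degree vertices (more than two), no single trail can use every edge.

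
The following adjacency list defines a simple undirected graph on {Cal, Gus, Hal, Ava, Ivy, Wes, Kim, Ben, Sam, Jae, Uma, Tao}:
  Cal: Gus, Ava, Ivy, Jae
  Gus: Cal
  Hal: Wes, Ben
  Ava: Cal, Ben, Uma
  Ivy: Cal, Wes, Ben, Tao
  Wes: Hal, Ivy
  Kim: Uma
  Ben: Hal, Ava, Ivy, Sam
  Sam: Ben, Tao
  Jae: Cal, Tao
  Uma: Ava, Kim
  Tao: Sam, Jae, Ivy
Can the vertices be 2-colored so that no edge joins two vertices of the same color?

Color {Gus, Hal, Ava, Ivy, Kim, Sam, Jae} black and {Cal, Wes, Ben, Uma, Tao} white. No edge joins two same-colored vertices, so the graph is bipartite.

Yes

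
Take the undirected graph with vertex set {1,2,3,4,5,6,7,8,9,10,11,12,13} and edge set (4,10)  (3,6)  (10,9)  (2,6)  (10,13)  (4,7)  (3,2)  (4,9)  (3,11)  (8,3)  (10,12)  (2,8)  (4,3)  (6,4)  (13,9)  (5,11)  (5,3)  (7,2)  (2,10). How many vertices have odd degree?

6

Degrees: 1:0, 2:5, 3:6, 4:5, 5:2, 6:3, 7:2, 8:2, 9:3, 10:5, 11:2, 12:1, 13:2
Odd-degree vertices: 2, 4, 6, 9, 10, 12.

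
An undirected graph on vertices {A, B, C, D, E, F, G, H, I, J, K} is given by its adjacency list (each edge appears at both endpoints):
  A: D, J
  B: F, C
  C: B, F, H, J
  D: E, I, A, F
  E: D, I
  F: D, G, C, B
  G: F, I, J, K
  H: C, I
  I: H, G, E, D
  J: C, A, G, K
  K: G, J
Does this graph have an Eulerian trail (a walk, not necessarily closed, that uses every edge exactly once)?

Yes

Degrees: A:2, B:2, C:4, D:4, E:2, F:4, G:4, H:2, I:4, J:4, K:2
Odd-degree vertices: none (0 total).
With 0 odd-degree vertices and all edges in one connected piece, an Eulerian trail exists.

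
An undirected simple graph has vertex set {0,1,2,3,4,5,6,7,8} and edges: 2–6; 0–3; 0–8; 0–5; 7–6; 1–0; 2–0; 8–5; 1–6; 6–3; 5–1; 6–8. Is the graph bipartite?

No

The cycle 0-5-8-0 has length 3, which is odd, so the graph is not bipartite.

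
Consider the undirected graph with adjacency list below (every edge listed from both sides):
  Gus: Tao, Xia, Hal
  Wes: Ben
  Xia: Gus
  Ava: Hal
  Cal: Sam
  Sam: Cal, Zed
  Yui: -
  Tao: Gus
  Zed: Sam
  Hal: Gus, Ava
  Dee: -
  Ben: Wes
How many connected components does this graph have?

Component: {Yui}
Component: {Dee}
Component: {Wes, Ben}
Component: {Cal, Sam, Zed}
Component: {Gus, Xia, Ava, Tao, Hal}

5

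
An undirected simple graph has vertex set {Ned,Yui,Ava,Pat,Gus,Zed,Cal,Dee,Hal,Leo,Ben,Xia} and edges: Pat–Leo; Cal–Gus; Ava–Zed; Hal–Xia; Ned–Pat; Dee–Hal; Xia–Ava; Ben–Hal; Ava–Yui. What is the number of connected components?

Component: {Gus, Cal}
Component: {Ned, Pat, Leo}
Component: {Yui, Ava, Zed, Dee, Hal, Ben, Xia}

3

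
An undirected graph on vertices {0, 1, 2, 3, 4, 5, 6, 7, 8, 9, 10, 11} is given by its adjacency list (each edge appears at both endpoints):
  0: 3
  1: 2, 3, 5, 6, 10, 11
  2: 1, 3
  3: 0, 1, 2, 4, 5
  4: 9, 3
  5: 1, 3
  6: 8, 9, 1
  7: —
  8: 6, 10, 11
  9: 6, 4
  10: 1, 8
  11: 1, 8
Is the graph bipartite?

The cycle 5-3-1-5 has length 3, which is odd, so the graph is not bipartite.

No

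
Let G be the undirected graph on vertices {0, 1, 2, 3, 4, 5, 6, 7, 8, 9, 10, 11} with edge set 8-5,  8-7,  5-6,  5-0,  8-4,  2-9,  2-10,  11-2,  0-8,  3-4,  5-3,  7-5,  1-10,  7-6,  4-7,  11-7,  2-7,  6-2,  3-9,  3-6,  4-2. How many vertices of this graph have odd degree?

2

Degrees: 0:2, 1:1, 2:6, 3:4, 4:4, 5:5, 6:4, 7:6, 8:4, 9:2, 10:2, 11:2
Odd-degree vertices: 1, 5.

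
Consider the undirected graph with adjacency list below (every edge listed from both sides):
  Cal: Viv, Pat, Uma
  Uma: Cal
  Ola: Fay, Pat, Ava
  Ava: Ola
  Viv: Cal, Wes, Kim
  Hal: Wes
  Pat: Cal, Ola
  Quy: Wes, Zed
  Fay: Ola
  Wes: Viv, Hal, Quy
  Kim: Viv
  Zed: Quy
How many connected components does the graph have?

1

Component: {Cal, Uma, Ola, Ava, Viv, Hal, Pat, Quy, Fay, Wes, Kim, Zed}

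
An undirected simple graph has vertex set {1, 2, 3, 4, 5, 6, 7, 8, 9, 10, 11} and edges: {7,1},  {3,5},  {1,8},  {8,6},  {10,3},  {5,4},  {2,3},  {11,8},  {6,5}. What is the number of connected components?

2

Component: {9}
Component: {1, 2, 3, 4, 5, 6, 7, 8, 10, 11}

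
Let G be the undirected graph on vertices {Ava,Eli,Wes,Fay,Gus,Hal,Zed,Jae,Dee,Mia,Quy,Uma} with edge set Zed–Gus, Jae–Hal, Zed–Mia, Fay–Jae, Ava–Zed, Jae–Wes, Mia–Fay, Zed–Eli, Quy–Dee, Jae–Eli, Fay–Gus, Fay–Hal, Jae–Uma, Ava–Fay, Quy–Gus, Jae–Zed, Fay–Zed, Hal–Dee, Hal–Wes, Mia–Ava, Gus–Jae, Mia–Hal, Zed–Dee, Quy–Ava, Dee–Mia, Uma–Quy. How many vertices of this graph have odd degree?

4

Degrees: Ava:4, Eli:2, Wes:2, Fay:6, Gus:4, Hal:5, Zed:7, Jae:7, Dee:4, Mia:5, Quy:4, Uma:2
Odd-degree vertices: Hal, Zed, Jae, Mia.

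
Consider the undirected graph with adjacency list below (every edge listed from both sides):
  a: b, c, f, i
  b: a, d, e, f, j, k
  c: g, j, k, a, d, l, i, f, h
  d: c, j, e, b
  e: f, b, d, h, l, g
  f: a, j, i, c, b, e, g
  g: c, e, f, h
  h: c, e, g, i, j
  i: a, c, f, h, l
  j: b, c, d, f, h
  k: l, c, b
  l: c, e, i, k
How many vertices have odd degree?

Degrees: a:4, b:6, c:9, d:4, e:6, f:7, g:4, h:5, i:5, j:5, k:3, l:4
Odd-degree vertices: c, f, h, i, j, k.

6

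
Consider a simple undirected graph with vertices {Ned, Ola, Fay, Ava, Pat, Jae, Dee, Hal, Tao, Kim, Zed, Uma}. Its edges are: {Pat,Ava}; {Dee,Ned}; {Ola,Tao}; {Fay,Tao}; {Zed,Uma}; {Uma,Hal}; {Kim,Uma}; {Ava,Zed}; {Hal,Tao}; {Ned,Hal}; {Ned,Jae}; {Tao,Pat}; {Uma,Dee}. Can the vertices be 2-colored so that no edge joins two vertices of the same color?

Yes

A valid 2-coloring puts {Ola, Fay, Pat, Jae, Dee, Hal, Kim, Zed} on one side and {Ned, Ava, Tao, Uma} on the other; every edge crosses between the two sides.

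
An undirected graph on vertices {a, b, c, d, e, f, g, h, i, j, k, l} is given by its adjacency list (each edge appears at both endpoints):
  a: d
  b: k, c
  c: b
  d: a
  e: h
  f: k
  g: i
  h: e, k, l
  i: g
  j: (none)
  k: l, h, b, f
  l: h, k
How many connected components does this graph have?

Component: {j}
Component: {a, d}
Component: {g, i}
Component: {b, c, e, f, h, k, l}

4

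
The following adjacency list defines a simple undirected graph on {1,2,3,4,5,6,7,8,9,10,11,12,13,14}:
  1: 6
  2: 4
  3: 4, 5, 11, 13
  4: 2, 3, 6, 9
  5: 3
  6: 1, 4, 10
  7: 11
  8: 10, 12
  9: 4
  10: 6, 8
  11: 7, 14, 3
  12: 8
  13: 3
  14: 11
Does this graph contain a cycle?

|V| = 14, |E| = 13, number of components = 1.
Since 13 = 14 - 1, the graph is a forest and contains no cycle.

No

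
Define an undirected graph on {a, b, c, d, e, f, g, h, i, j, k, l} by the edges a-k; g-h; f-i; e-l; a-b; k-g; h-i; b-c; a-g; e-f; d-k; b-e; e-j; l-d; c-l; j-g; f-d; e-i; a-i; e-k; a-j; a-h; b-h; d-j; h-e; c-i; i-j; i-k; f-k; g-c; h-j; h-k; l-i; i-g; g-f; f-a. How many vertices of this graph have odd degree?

Degrees: a:7, b:4, c:4, d:4, e:7, f:6, g:7, h:7, i:9, j:6, k:7, l:4
Odd-degree vertices: a, e, g, h, i, k.

6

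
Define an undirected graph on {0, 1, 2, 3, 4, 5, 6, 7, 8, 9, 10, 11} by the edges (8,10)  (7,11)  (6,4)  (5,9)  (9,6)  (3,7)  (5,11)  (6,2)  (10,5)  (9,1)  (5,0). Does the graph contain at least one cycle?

The graph has 12 vertices, 11 edges, and 1 connected component.
Since 11 = 12 - 1, the graph is a forest and contains no cycle.

No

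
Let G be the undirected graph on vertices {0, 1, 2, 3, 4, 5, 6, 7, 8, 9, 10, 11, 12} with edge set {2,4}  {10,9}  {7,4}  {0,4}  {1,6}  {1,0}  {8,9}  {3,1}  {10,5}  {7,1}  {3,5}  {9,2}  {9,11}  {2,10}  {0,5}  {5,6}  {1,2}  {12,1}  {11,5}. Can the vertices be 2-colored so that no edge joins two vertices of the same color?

2-10-5-0-1-2 is an odd cycle (length 5), and a bipartite graph can contain only even cycles.

No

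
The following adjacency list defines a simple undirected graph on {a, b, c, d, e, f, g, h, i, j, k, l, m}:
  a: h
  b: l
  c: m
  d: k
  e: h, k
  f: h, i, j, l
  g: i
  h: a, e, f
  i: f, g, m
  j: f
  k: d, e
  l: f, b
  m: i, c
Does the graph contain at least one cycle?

No

|V| = 13, |E| = 12, number of components = 1.
A forest on 13 vertices with 1 component has exactly 12 edges, which matches — so no cycle.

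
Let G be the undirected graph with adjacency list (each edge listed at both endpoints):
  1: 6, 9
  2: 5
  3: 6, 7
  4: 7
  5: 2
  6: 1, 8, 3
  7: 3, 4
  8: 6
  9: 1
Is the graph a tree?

|V| = 9, |E| = 7.
It splits into 2 components, so it cannot be a tree.

No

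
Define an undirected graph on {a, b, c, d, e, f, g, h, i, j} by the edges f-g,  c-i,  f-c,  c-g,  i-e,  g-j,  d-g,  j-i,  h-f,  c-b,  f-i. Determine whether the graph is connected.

No

Component: {a}
Component: {b, c, d, e, f, g, h, i, j}
No edge joins these 2 groups, so the graph is disconnected.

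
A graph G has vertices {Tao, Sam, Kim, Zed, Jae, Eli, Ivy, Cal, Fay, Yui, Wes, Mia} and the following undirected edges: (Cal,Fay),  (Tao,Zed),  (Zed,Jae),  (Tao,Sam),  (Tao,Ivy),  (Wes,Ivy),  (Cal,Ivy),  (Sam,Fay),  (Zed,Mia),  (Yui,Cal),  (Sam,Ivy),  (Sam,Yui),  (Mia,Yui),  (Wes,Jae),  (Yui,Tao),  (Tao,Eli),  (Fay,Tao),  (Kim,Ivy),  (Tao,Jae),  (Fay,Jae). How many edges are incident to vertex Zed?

Neighbors of Zed: Tao, Jae, Mia.

3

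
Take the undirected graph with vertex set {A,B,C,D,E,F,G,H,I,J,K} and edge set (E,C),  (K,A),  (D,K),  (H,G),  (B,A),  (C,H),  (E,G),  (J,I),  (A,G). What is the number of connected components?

Component: {F}
Component: {I, J}
Component: {A, B, C, D, E, G, H, K}

3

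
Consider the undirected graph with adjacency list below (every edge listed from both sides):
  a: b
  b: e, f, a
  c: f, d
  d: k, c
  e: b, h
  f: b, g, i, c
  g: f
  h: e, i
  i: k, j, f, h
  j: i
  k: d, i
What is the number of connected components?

1

Component: {a, b, c, d, e, f, g, h, i, j, k}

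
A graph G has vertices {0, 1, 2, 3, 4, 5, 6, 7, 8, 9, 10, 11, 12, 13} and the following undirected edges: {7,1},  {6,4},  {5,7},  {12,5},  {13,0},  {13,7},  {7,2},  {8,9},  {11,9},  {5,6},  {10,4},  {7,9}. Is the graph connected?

No

Component: {3}
Component: {0, 1, 2, 4, 5, 6, 7, 8, 9, 10, 11, 12, 13}
No edge joins these 2 groups, so the graph is disconnected.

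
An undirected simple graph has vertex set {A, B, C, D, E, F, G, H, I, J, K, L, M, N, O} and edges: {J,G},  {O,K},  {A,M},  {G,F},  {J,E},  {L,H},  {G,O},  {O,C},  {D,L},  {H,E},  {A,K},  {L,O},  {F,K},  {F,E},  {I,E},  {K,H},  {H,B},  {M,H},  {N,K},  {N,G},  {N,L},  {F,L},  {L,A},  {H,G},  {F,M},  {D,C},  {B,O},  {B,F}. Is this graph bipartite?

Color {B, C, E, G, K, L, M} black and {A, D, F, H, I, J, N, O} white. No edge joins two same-colored vertices, so the graph is bipartite.

Yes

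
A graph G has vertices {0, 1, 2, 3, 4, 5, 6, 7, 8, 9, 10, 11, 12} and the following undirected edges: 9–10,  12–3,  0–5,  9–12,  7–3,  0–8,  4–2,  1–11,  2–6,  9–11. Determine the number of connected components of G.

Component: {0, 5, 8}
Component: {2, 4, 6}
Component: {1, 3, 7, 9, 10, 11, 12}

3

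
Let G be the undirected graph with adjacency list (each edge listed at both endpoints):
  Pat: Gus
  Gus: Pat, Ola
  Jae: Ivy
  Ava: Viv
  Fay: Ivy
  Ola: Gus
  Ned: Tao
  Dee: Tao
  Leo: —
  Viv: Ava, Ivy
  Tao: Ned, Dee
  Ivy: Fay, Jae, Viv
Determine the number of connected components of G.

Component: {Leo}
Component: {Pat, Gus, Ola}
Component: {Ned, Dee, Tao}
Component: {Jae, Ava, Fay, Viv, Ivy}

4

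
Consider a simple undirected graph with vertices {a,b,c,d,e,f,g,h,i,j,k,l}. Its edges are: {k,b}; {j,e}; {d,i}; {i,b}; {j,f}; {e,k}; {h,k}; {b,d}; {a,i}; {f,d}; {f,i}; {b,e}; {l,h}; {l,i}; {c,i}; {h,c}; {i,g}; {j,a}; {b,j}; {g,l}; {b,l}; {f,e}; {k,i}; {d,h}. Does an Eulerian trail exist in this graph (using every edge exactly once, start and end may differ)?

Degrees: a:2, b:6, c:2, d:4, e:4, f:4, g:2, h:4, i:8, j:4, k:4, l:4
Odd-degree vertices: none (0 total).
With 0 odd-degree vertices and all edges in one connected piece, an Eulerian trail exists.

Yes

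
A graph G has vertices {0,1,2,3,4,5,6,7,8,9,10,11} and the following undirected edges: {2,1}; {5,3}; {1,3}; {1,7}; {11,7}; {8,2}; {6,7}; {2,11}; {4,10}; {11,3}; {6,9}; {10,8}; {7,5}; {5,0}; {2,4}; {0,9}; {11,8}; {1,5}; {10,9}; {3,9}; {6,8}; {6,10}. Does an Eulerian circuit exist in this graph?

Degrees: 0:2, 1:4, 2:4, 3:4, 4:2, 5:4, 6:4, 7:4, 8:4, 9:4, 10:4, 11:4
All degrees are even and the non-isolated vertices are connected — an Eulerian circuit exists.

Yes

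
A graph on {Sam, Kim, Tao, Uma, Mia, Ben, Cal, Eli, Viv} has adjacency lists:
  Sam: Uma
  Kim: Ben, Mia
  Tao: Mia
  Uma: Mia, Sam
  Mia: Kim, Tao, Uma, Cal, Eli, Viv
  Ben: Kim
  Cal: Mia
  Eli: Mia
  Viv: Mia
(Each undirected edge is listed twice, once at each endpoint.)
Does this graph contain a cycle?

No

The graph has 9 vertices, 8 edges, and 1 connected component.
A forest on 9 vertices with 1 component has exactly 8 edges, which matches — so no cycle.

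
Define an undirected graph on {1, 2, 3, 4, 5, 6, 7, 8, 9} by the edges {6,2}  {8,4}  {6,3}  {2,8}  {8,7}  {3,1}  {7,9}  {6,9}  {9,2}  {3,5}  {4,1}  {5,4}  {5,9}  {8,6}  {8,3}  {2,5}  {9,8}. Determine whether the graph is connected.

A breadth-first search from 1 visits 1, 4, 3, 8, 5, 6, 2, 7, 9 — all 9 vertices — so the graph is connected.

Yes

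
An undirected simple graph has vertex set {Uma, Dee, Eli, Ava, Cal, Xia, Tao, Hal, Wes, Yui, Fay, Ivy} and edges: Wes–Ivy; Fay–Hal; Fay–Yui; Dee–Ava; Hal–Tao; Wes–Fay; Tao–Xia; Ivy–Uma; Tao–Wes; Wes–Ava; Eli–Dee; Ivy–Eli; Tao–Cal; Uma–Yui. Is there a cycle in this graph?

|V| = 12, |E| = 14, number of components = 1.
Since 14 > 12 - 1, a cycle must exist; for instance Wes-Tao-Hal-Fay-Wes.

Yes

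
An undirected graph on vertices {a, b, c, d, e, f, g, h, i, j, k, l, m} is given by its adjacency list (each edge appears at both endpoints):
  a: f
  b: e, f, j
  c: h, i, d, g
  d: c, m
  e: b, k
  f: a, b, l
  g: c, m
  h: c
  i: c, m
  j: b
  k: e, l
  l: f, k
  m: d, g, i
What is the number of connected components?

Component: {c, d, g, h, i, m}
Component: {a, b, e, f, j, k, l}

2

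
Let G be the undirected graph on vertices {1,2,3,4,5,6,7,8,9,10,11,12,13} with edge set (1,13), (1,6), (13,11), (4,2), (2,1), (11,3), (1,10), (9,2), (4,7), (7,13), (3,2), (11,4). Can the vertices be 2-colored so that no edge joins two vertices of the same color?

No

The cycle 1-2-3-11-13-1 has length 5, which is odd, so the graph is not bipartite.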